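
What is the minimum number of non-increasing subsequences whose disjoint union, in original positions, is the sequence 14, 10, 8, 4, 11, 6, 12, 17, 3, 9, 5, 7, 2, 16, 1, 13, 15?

Place each on the leftmost legal pile:
14 → new pile 1 (tops now [14])
10 → pile 1 (tops now [10])
8 → pile 1 (tops now [8])
4 → pile 1 (tops now [4])
11 → new pile 2 (tops now [4, 11])
6 → pile 2 (tops now [4, 6])
12 → new pile 3 (tops now [4, 6, 12])
17 → new pile 4 (tops now [4, 6, 12, 17])
3 → pile 1 (tops now [3, 6, 12, 17])
9 → pile 3 (tops now [3, 6, 9, 17])
5 → pile 2 (tops now [3, 5, 9, 17])
7 → pile 3 (tops now [3, 5, 7, 17])
2 → pile 1 (tops now [2, 5, 7, 17])
16 → pile 4 (tops now [2, 5, 7, 16])
1 → pile 1 (tops now [1, 5, 7, 16])
13 → pile 4 (tops now [1, 5, 7, 13])
15 → new pile 5 (tops now [1, 5, 7, 13, 15])
Five piles.

5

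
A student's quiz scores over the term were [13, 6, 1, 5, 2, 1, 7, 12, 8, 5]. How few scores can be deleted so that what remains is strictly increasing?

6

Fewest deletions = n − (longest strictly increasing subsequence).
Patience tails:
13 → extends → [13]
6 → replaces 13 → [6]
1 → replaces 6 → [1]
5 → extends → [1, 5]
2 → replaces 5 → [1, 2]
1 → already a tail → [1, 2]
7 → extends → [1, 2, 7]
12 → extends → [1, 2, 7, 12]
8 → replaces 12 → [1, 2, 7, 8]
5 → replaces 7 → [1, 2, 5, 8]
Longest strictly increasing subsequence has length 4, so deletions = 10 − 4 = 6.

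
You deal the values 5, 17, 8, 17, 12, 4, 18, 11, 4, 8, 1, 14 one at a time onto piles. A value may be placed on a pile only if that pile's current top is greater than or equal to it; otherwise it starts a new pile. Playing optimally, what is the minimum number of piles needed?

Place each on the leftmost legal pile:
5 → new pile 1 (tops now [5])
17 → new pile 2 (tops now [5, 17])
8 → pile 2 (tops now [5, 8])
17 → new pile 3 (tops now [5, 8, 17])
12 → pile 3 (tops now [5, 8, 12])
4 → pile 1 (tops now [4, 8, 12])
18 → new pile 4 (tops now [4, 8, 12, 18])
11 → pile 3 (tops now [4, 8, 11, 18])
4 → pile 1 (tops now [4, 8, 11, 18])
8 → pile 2 (tops now [4, 8, 11, 18])
1 → pile 1 (tops now [1, 8, 11, 18])
14 → pile 4 (tops now [1, 8, 11, 14])
Four piles.

4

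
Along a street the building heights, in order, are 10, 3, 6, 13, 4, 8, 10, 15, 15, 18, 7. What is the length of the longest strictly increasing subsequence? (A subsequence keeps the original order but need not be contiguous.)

Track the smallest tail for each achievable length (strict):
10 → extends → [10]
3 → replaces 10 → [3]
6 → extends → [3, 6]
13 → extends → [3, 6, 13]
4 → replaces 6 → [3, 4, 13]
8 → replaces 13 → [3, 4, 8]
10 → extends → [3, 4, 8, 10]
15 → extends → [3, 4, 8, 10, 15]
15 → already a tail → [3, 4, 8, 10, 15]
18 → extends → [3, 4, 8, 10, 15, 18]
7 → replaces 8 → [3, 4, 7, 10, 15, 18]
Six tails, so the longest strictly increasing subsequence has length 6 (e.g. 3, 6, 8, 10, 15, 18).

6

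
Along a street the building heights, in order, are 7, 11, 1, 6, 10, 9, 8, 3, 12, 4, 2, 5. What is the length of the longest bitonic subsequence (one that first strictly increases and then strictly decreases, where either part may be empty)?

7

inc[i] = longest strictly increasing subsequence ending at i; dec[i] = longest strictly decreasing subsequence starting at i:
i:      1  2  3  4  5  6  7  8  9 10 11 12
a[i]:   7 11  1  6 10  9  8  3 12  4  2  5
inc:    1  2  1  2  3  3  3  2  4  3  2  4
dec:    4  6  1  3  5  4  3  2  3  2  1  1
Best peak at i=2 (value 11): inc=2, dec=6, length 2+6−1 = 7.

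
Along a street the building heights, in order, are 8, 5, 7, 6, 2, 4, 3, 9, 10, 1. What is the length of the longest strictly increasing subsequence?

Let dp[i] be the length of the longest such subsequence ending at index i:
i:      1  2  3  4  5  6  7  8  9 10
a[i]:   8  5  7  6  2  4  3  9 10  1
dp:     1  1  2  2  1  2  2  3  4  1
Maximum dp value is 4.

4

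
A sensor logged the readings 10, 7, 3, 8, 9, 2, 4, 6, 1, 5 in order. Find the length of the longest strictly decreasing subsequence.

5

Let dp[i] be the longest strictly decreasing subsequence ending at i:
i:      1  2  3  4  5  6  7  8  9 10
a[i]:  10  7  3  8  9  2  4  6  1  5
dp:     1  2  3  2  2  4  3  3  5  4
Maximum is 5.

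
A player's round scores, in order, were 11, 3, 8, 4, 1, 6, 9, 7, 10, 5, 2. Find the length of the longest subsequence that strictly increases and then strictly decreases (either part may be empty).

7

inc[i] = longest strictly increasing subsequence ending at i; dec[i] = longest strictly decreasing subsequence starting at i:
i:      1  2  3  4  5  6  7  8  9 10 11
a[i]:  11  3  8  4  1  6  9  7 10  5  2
inc:    1  1  2  2  1  3  4  4  5  3  2
dec:    5  2  4  2  1  3  4  3  3  2  1
Best peak at i=7 (value 9): inc=4, dec=4, length 4+4−1 = 7.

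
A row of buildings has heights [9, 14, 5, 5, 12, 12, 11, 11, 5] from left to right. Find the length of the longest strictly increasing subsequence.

Let dp[i] be the length of the longest such subsequence ending at index i:
i:      1  2  3  4  5  6  7  8  9
a[i]:   9 14  5  5 12 12 11 11  5
dp:     1  2  1  1  2  2  2  2  1
Maximum dp value is 2.

2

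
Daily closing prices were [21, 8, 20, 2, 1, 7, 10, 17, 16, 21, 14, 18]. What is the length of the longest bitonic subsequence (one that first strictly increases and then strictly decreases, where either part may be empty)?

inc[i] = longest strictly increasing subsequence ending at i; dec[i] = longest strictly decreasing subsequence starting at i:
i:      1  2  3  4  5  6  7  8  9 10 11 12
a[i]:  21  8 20  2  1  7 10 17 16 21 14 18
inc:    1  1  2  1  1  2  3  4  4  5  4  5
dec:    5  3  4  2  1  1  1  3  2  2  1  1
Best peak at i=8 (value 17): inc=4, dec=3, length 4+3−1 = 6.

6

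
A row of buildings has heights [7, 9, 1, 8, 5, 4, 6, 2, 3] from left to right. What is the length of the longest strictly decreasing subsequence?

5

Negate each value so 'decreasing' becomes 'increasing', then run patience tails on the negated sequence:
-7 → extends → [-7]
-9 → replaces -7 → [-9]
-1 → extends → [-9, -1]
-8 → replaces -1 → [-9, -8]
-5 → extends → [-9, -8, -5]
-4 → extends → [-9, -8, -5, -4]
-6 → replaces -5 → [-9, -8, -6, -4]
-2 → extends → [-9, -8, -6, -4, -2]
-3 → replaces -2 → [-9, -8, -6, -4, -3]
Five tails, so the longest strictly decreasing subsequence of the original has length 5.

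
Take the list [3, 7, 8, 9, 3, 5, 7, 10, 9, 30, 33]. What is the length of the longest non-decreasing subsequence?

7

Track the smallest tail for each achievable length (allowing ties):
3 → extends → [3]
7 → extends → [3, 7]
8 → extends → [3, 7, 8]
9 → extends → [3, 7, 8, 9]
3 → replaces 7 → [3, 3, 8, 9]
5 → replaces 8 → [3, 3, 5, 9]
7 → replaces 9 → [3, 3, 5, 7]
10 → extends → [3, 3, 5, 7, 10]
9 → replaces 10 → [3, 3, 5, 7, 9]
30 → extends → [3, 3, 5, 7, 9, 30]
33 → extends → [3, 3, 5, 7, 9, 30, 33]
Seven tails, so the longest non-decreasing subsequence has length 7 (e.g. 3, 7, 8, 9, 10, 30, 33).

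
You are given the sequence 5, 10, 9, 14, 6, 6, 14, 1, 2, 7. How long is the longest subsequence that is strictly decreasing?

4

Let dp[i] be the longest strictly decreasing subsequence ending at i:
i:      1  2  3  4  5  6  7  8  9 10
a[i]:   5 10  9 14  6  6 14  1  2  7
dp:     1  1  2  1  3  3  1  4  4  3
Maximum is 4.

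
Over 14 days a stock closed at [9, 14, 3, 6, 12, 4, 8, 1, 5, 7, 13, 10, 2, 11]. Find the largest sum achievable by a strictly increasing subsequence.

40

Let S[i] be the best sum of a strictly increasing subsequence ending at i:
i:      1  2  3  4  5  6  7  8  9 10 11 12 13 14
a[i]:   9 14  3  6 12  4  8  1  5  7 13 10  2 11
S:      9 23  3  9 21  7 17  1 12 19 34 29  3 40
Maximum is 40 (e.g. 3 + 4 + 5 + 7 + 10 + 11).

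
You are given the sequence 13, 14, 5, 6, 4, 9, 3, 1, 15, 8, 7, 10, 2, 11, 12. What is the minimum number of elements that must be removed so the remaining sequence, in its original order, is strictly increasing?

9

Fewest deletions = n − (longest strictly increasing subsequence).
Patience tails:
13 → extends → [13]
14 → extends → [13, 14]
5 → replaces 13 → [5, 14]
6 → replaces 14 → [5, 6]
4 → replaces 5 → [4, 6]
9 → extends → [4, 6, 9]
3 → replaces 4 → [3, 6, 9]
1 → replaces 3 → [1, 6, 9]
15 → extends → [1, 6, 9, 15]
8 → replaces 9 → [1, 6, 8, 15]
7 → replaces 8 → [1, 6, 7, 15]
10 → replaces 15 → [1, 6, 7, 10]
2 → replaces 6 → [1, 2, 7, 10]
11 → extends → [1, 2, 7, 10, 11]
12 → extends → [1, 2, 7, 10, 11, 12]
Longest strictly increasing subsequence has length 6, so deletions = 15 − 6 = 9.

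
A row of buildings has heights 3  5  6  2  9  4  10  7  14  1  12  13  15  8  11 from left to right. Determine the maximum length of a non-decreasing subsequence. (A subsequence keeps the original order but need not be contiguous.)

8

Let dp[i] be the length of the longest such subsequence ending at index i:
i:      1  2  3  4  5  6  7  8  9 10 11 12 13 14 15
a[i]:   3  5  6  2  9  4 10  7 14  1 12 13 15  8 11
dp:     1  2  3  1  4  2  5  4  6  1  6  7  8  5  6
Maximum dp value is 8.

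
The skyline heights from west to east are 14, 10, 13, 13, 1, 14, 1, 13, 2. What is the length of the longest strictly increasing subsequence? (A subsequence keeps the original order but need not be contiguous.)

3

Let dp[i] be the length of the longest such subsequence ending at index i:
i:      1  2  3  4  5  6  7  8  9
a[i]:  14 10 13 13  1 14  1 13  2
dp:     1  1  2  2  1  3  1  2  2
Maximum dp value is 3.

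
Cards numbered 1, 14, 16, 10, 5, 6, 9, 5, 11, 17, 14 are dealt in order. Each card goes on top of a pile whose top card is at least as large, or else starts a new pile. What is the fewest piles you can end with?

6

The minimum number of non-increasing subsequences covering a sequence equals the length of its longest strictly increasing subsequence.
LIS length is 6 (e.g. 1, 5, 6, 9, 11, 17), so 6 piles are needed.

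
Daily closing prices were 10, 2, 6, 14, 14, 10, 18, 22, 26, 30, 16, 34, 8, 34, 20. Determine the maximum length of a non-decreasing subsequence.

Track the smallest tail for each achievable length (allowing ties):
10 → extends → [10]
2 → replaces 10 → [2]
6 → extends → [2, 6]
14 → extends → [2, 6, 14]
14 → extends → [2, 6, 14, 14]
10 → replaces 14 → [2, 6, 10, 14]
18 → extends → [2, 6, 10, 14, 18]
22 → extends → [2, 6, 10, 14, 18, 22]
26 → extends → [2, 6, 10, 14, 18, 22, 26]
30 → extends → [2, 6, 10, 14, 18, 22, 26, 30]
16 → replaces 18 → [2, 6, 10, 14, 16, 22, 26, 30]
34 → extends → [2, 6, 10, 14, 16, 22, 26, 30, 34]
8 → replaces 10 → [2, 6, 8, 14, 16, 22, 26, 30, 34]
34 → extends → [2, 6, 8, 14, 16, 22, 26, 30, 34, 34]
20 → replaces 22 → [2, 6, 8, 14, 16, 20, 26, 30, 34, 34]
Ten tails, so the longest non-decreasing subsequence has length 10 (e.g. 2, 6, 14, 14, 18, 22, 26, 30, 34, 34).

10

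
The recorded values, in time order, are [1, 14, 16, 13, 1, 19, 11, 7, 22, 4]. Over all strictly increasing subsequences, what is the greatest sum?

72

Let S[i] be the best sum of a strictly increasing subsequence ending at i:
i:      1  2  3  4  5  6  7  8  9 10
a[i]:   1 14 16 13  1 19 11  7 22  4
S:      1 15 31 14  1 50 12  8 72  5
Maximum is 72 (e.g. 1 + 14 + 16 + 19 + 22).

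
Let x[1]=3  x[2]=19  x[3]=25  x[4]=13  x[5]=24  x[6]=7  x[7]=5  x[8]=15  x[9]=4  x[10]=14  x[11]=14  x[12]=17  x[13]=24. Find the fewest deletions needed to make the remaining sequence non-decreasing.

Fewest deletions = n − (longest non-decreasing subsequence).
i:      1  2  3  4  5  6  7  8  9 10 11 12 13
x[i]:   3 19 25 13 24  7  5 15  4 14 14 17 24
dp:     1  2  3  2  3  2  2  3  2  3  4  5  6
max dp = 6, so deletions = 13 − 6 = 7.

7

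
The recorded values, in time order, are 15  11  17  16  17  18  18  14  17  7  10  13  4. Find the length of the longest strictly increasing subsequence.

Let dp[i] be the length of the longest such subsequence ending at index i:
i:      1  2  3  4  5  6  7  8  9 10 11 12 13
a[i]:  15 11 17 16 17 18 18 14 17  7 10 13  4
dp:     1  1  2  2  3  4  4  2  3  1  2  3  1
Maximum dp value is 4.

4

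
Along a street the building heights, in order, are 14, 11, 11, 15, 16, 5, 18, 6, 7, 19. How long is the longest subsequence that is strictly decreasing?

3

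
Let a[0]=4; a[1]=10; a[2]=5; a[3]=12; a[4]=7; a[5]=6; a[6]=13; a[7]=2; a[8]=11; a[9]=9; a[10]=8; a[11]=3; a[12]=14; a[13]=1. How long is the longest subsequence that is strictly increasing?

5

Let dp[i] be the length of the longest such subsequence ending at index i:
i:      0  1  2  3  4  5  6  7  8  9 10 11 12 13
a[i]:   4 10  5 12  7  6 13  2 11  9  8  3 14  1
dp:     1  2  2  3  3  3  4  1  4  4  4  2  5  1
Maximum dp value is 5.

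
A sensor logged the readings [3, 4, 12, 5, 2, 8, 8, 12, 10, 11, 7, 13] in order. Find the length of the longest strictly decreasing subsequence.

Negate each value so 'decreasing' becomes 'increasing', then run patience tails on the negated sequence:
-3 → extends → [-3]
-4 → replaces -3 → [-4]
-12 → replaces -4 → [-12]
-5 → extends → [-12, -5]
-2 → extends → [-12, -5, -2]
-8 → replaces -5 → [-12, -8, -2]
-8 → already a tail → [-12, -8, -2]
-12 → already a tail → [-12, -8, -2]
-10 → replaces -8 → [-12, -10, -2]
-11 → replaces -10 → [-12, -11, -2]
-7 → replaces -2 → [-12, -11, -7]
-13 → replaces -12 → [-13, -11, -7]
Three tails, so the longest strictly decreasing subsequence of the original has length 3.

3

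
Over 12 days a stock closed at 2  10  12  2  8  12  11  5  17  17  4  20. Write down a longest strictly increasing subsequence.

Patience tails give the LIS length; then backtrack through the dp parents:
2 → extends → [2]
10 → extends → [2, 10]
12 → extends → [2, 10, 12]
2 → already a tail → [2, 10, 12]
8 → replaces 10 → [2, 8, 12]
12 → already a tail → [2, 8, 12]
11 → replaces 12 → [2, 8, 11]
5 → replaces 8 → [2, 5, 11]
17 → extends → [2, 5, 11, 17]
17 → already a tail → [2, 5, 11, 17]
4 → replaces 5 → [2, 4, 11, 17]
20 → extends → [2, 4, 11, 17, 20]
Length 5; one witness is 2, 10, 12, 17, 20.

2, 10, 12, 17, 20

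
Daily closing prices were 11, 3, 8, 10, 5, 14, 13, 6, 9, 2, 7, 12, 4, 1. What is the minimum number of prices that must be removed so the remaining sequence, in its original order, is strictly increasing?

Fewest deletions = n − (longest strictly increasing subsequence).
i:      1  2  3  4  5  6  7  8  9 10 11 12 13 14
a[i]:  11  3  8 10  5 14 13  6  9  2  7 12  4  1
dp:     1  1  2  3  2  4  4  3  4  1  4  5  2  1
max dp = 5, so deletions = 14 − 5 = 9.

9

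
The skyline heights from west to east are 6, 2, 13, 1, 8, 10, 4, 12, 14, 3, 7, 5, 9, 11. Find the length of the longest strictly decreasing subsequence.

Let dp[i] be the longest strictly decreasing subsequence ending at i:
i:      1  2  3  4  5  6  7  8  9 10 11 12 13 14
a[i]:   6  2 13  1  8 10  4 12 14  3  7  5  9 11
dp:     1  2  1  3  2  2  3  2  1  4  3  4  3  3
Maximum is 4.

4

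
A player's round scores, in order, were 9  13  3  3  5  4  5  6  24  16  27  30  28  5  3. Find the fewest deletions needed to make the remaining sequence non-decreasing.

Fewest deletions = n − (longest non-decreasing subsequence).
i:      1  2  3  4  5  6  7  8  9 10 11 12 13 14 15
a[i]:   9 13  3  3  5  4  5  6 24 16 27 30 28  5  3
dp:     1  2  1  2  3  3  4  5  6  6  7  8  8  5  3
max dp = 8, so deletions = 15 − 8 = 7.

7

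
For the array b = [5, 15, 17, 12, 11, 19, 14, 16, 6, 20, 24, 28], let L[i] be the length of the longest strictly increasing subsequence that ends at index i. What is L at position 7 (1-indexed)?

3

dp[i] = 1 + max{dp[j] : j<i, b[j]<b[i]} (or 1 if no such j):
i:      1  2  3  4  5  6  7  8  9 10 11 12
b[i]:   5 15 17 12 11 19 14 16  6 20 24 28
dp:     1  2  3  2  2  4  3  4  2  5  6  7
At index 7 the value is 3.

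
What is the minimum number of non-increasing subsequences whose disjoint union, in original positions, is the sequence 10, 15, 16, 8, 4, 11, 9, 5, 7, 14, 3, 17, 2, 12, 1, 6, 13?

5

Place each on the leftmost legal pile:
10 → new pile 1 (tops now [10])
15 → new pile 2 (tops now [10, 15])
16 → new pile 3 (tops now [10, 15, 16])
8 → pile 1 (tops now [8, 15, 16])
4 → pile 1 (tops now [4, 15, 16])
11 → pile 2 (tops now [4, 11, 16])
9 → pile 2 (tops now [4, 9, 16])
5 → pile 2 (tops now [4, 5, 16])
7 → pile 3 (tops now [4, 5, 7])
14 → new pile 4 (tops now [4, 5, 7, 14])
3 → pile 1 (tops now [3, 5, 7, 14])
17 → new pile 5 (tops now [3, 5, 7, 14, 17])
2 → pile 1 (tops now [2, 5, 7, 14, 17])
12 → pile 4 (tops now [2, 5, 7, 12, 17])
1 → pile 1 (tops now [1, 5, 7, 12, 17])
6 → pile 3 (tops now [1, 5, 6, 12, 17])
13 → pile 5 (tops now [1, 5, 6, 12, 13])
Five piles.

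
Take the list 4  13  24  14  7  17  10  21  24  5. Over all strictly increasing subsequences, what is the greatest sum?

93

Let S[i] be the best sum of a strictly increasing subsequence ending at i:
i:      1  2  3  4  5  6  7  8  9 10
a[i]:   4 13 24 14  7 17 10 21 24  5
S:      4 17 41 31 11 48 21 69 93  9
Maximum is 93 (e.g. 4 + 13 + 14 + 17 + 21 + 24).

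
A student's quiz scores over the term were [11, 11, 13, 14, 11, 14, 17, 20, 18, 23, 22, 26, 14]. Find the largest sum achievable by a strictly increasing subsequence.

124

Let S[i] be the best sum of a strictly increasing subsequence ending at i:
i:       1   2   3   4   5   6   7   8   9  10  11  12  13
a[i]:   11  11  13  14  11  14  17  20  18  23  22  26  14
S:      11  11  24  38  11  38  55  75  73  98  97 124  38
Maximum is 124 (e.g. 11 + 13 + 14 + 17 + 20 + 23 + 26).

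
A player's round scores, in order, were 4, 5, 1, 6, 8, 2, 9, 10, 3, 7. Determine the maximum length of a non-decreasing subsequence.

Let dp[i] be the length of the longest such subsequence ending at index i:
i:      1  2  3  4  5  6  7  8  9 10
a[i]:   4  5  1  6  8  2  9 10  3  7
dp:     1  2  1  3  4  2  5  6  3  4
Maximum dp value is 6.

6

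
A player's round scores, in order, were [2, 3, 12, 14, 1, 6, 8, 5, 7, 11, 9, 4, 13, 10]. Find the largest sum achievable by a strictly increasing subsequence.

Let S[i] be the best sum of a strictly increasing subsequence ending at i:
i:      1  2  3  4  5  6  7  8  9 10 11 12 13 14
a[i]:   2  3 12 14  1  6  8  5  7 11  9  4 13 10
S:      2  5 17 31  1 11 19 10 18 30 28  9 43 38
Maximum is 43 (e.g. 2 + 3 + 6 + 8 + 11 + 13).

43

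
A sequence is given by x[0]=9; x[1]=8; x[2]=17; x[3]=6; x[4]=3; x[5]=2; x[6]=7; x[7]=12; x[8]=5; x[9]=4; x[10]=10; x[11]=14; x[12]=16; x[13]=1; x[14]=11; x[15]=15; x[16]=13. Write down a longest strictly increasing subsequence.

Patience tails give the LIS length; then backtrack through the dp parents:
9 → extends → [9]
8 → replaces 9 → [8]
17 → extends → [8, 17]
6 → replaces 8 → [6, 17]
3 → replaces 6 → [3, 17]
2 → replaces 3 → [2, 17]
7 → replaces 17 → [2, 7]
12 → extends → [2, 7, 12]
5 → replaces 7 → [2, 5, 12]
4 → replaces 5 → [2, 4, 12]
10 → replaces 12 → [2, 4, 10]
14 → extends → [2, 4, 10, 14]
16 → extends → [2, 4, 10, 14, 16]
1 → replaces 2 → [1, 4, 10, 14, 16]
11 → replaces 14 → [1, 4, 10, 11, 16]
15 → replaces 16 → [1, 4, 10, 11, 15]
13 → replaces 15 → [1, 4, 10, 11, 13]
Length 5; one witness is 6, 7, 12, 14, 16.

6, 7, 12, 14, 16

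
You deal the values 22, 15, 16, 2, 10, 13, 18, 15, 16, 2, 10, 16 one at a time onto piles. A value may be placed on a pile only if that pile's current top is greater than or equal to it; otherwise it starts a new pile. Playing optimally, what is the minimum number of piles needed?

5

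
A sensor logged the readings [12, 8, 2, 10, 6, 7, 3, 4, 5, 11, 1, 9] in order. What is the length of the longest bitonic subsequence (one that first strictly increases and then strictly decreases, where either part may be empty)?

inc[i] = longest strictly increasing subsequence ending at i; dec[i] = longest strictly decreasing subsequence starting at i:
i:      1  2  3  4  5  6  7  8  9 10 11 12
a[i]:  12  8  2 10  6  7  3  4  5 11  1  9
inc:    1  1  1  2  2  3  2  3  4  5  1  5
dec:    5  4  2  4  3  3  2  2  2  2  1  1
Best peak at i=10 (value 11): inc=5, dec=2, length 5+2−1 = 6.

6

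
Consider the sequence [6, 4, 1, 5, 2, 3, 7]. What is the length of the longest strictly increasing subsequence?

4

Let dp[i] be the length of the longest such subsequence ending at index i:
i:     1 2 3 4 5 6 7
a[i]:  6 4 1 5 2 3 7
dp:    1 1 1 2 2 3 4
Maximum dp value is 4.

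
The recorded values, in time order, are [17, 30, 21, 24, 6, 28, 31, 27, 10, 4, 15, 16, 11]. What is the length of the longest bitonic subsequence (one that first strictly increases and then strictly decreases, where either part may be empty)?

8

inc[i] = longest strictly increasing subsequence ending at i; dec[i] = longest strictly decreasing subsequence starting at i:
i:      1  2  3  4  5  6  7  8  9 10 11 12 13
a[i]:  17 30 21 24  6 28 31 27 10  4 15 16 11
inc:    1  2  2  3  1  4  5  4  2  1  3  4  3
dec:    3  5  3  3  2  4  4  3  2  1  2  2  1
Best peak at i=7 (value 31): inc=5, dec=4, length 5+4−1 = 8.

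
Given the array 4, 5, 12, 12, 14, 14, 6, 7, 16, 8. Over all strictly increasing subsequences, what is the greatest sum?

Let S[i] be the best sum of a strictly increasing subsequence ending at i:
i:      1  2  3  4  5  6  7  8  9 10
a[i]:   4  5 12 12 14 14  6  7 16  8
S:      4  9 21 21 35 35 15 22 51 30
Maximum is 51 (e.g. 4 + 5 + 12 + 14 + 16).

51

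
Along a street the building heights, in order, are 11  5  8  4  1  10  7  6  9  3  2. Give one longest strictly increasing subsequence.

5, 8, 10

Patience tails give the LIS length; then backtrack through the dp parents:
11 → extends → [11]
5 → replaces 11 → [5]
8 → extends → [5, 8]
4 → replaces 5 → [4, 8]
1 → replaces 4 → [1, 8]
10 → extends → [1, 8, 10]
7 → replaces 8 → [1, 7, 10]
6 → replaces 7 → [1, 6, 10]
9 → replaces 10 → [1, 6, 9]
3 → replaces 6 → [1, 3, 9]
2 → replaces 3 → [1, 2, 9]
Length 3; one witness is 5, 8, 10.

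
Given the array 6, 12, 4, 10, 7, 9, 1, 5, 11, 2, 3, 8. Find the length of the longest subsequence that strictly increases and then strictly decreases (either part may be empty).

6

inc[i] = longest strictly increasing subsequence ending at i; dec[i] = longest strictly decreasing subsequence starting at i:
i:      1  2  3  4  5  6  7  8  9 10 11 12
a[i]:   6 12  4 10  7  9  1  5 11  2  3  8
inc:    1  2  1  2  2  3  1  2  4  2  3  4
dec:    3  5  2  4  3  3  1  2  2  1  1  1
Best peak at i=2 (value 12): inc=2, dec=5, length 2+5−1 = 6.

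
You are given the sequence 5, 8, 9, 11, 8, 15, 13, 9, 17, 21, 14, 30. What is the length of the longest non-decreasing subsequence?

8

Track the smallest tail for each achievable length (allowing ties):
5 → extends → [5]
8 → extends → [5, 8]
9 → extends → [5, 8, 9]
11 → extends → [5, 8, 9, 11]
8 → replaces 9 → [5, 8, 8, 11]
15 → extends → [5, 8, 8, 11, 15]
13 → replaces 15 → [5, 8, 8, 11, 13]
9 → replaces 11 → [5, 8, 8, 9, 13]
17 → extends → [5, 8, 8, 9, 13, 17]
21 → extends → [5, 8, 8, 9, 13, 17, 21]
14 → replaces 17 → [5, 8, 8, 9, 13, 14, 21]
30 → extends → [5, 8, 8, 9, 13, 14, 21, 30]
Eight tails, so the longest non-decreasing subsequence has length 8 (e.g. 5, 8, 9, 11, 15, 17, 21, 30).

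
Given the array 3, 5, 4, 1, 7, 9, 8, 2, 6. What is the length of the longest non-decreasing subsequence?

4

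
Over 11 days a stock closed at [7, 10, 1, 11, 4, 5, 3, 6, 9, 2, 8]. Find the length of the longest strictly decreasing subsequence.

4

Let dp[i] be the longest strictly decreasing subsequence ending at i:
i:      1  2  3  4  5  6  7  8  9 10 11
a[i]:   7 10  1 11  4  5  3  6  9  2  8
dp:     1  1  2  1  2  2  3  2  2  4  3
Maximum is 4.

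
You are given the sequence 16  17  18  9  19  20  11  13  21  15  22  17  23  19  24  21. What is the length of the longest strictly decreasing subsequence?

2

Negate each value so 'decreasing' becomes 'increasing', then run patience tails on the negated sequence:
-16 → extends → [-16]
-17 → replaces -16 → [-17]
-18 → replaces -17 → [-18]
-9 → extends → [-18, -9]
-19 → replaces -18 → [-19, -9]
-20 → replaces -19 → [-20, -9]
-11 → replaces -9 → [-20, -11]
-13 → replaces -11 → [-20, -13]
-21 → replaces -20 → [-21, -13]
-15 → replaces -13 → [-21, -15]
-22 → replaces -21 → [-22, -15]
-17 → replaces -15 → [-22, -17]
-23 → replaces -22 → [-23, -17]
-19 → replaces -17 → [-23, -19]
-24 → replaces -23 → [-24, -19]
-21 → replaces -19 → [-24, -21]
Two tails, so the longest strictly decreasing subsequence of the original has length 2.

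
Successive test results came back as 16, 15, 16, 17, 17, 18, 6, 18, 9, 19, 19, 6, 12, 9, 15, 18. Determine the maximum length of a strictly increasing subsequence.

Track the smallest tail for each achievable length (strict):
16 → extends → [16]
15 → replaces 16 → [15]
16 → extends → [15, 16]
17 → extends → [15, 16, 17]
17 → already a tail → [15, 16, 17]
18 → extends → [15, 16, 17, 18]
6 → replaces 15 → [6, 16, 17, 18]
18 → already a tail → [6, 16, 17, 18]
9 → replaces 16 → [6, 9, 17, 18]
19 → extends → [6, 9, 17, 18, 19]
19 → already a tail → [6, 9, 17, 18, 19]
6 → already a tail → [6, 9, 17, 18, 19]
12 → replaces 17 → [6, 9, 12, 18, 19]
9 → already a tail → [6, 9, 12, 18, 19]
15 → replaces 18 → [6, 9, 12, 15, 19]
18 → replaces 19 → [6, 9, 12, 15, 18]
Five tails, so the longest strictly increasing subsequence has length 5 (e.g. 15, 16, 17, 18, 19).

5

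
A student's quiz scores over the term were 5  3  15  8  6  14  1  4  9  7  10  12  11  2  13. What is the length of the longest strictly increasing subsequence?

Let dp[i] be the length of the longest such subsequence ending at index i:
i:      1  2  3  4  5  6  7  8  9 10 11 12 13 14 15
a[i]:   5  3 15  8  6 14  1  4  9  7 10 12 11  2 13
dp:     1  1  2  2  2  3  1  2  3  3  4  5  5  2  6
Maximum dp value is 6.

6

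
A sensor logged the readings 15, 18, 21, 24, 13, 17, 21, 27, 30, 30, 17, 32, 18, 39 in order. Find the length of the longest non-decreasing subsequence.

Track the smallest tail for each achievable length (allowing ties):
15 → extends → [15]
18 → extends → [15, 18]
21 → extends → [15, 18, 21]
24 → extends → [15, 18, 21, 24]
13 → replaces 15 → [13, 18, 21, 24]
17 → replaces 18 → [13, 17, 21, 24]
21 → replaces 24 → [13, 17, 21, 21]
27 → extends → [13, 17, 21, 21, 27]
30 → extends → [13, 17, 21, 21, 27, 30]
30 → extends → [13, 17, 21, 21, 27, 30, 30]
17 → replaces 21 → [13, 17, 17, 21, 27, 30, 30]
32 → extends → [13, 17, 17, 21, 27, 30, 30, 32]
18 → replaces 21 → [13, 17, 17, 18, 27, 30, 30, 32]
39 → extends → [13, 17, 17, 18, 27, 30, 30, 32, 39]
Nine tails, so the longest non-decreasing subsequence has length 9 (e.g. 15, 18, 21, 24, 27, 30, 30, 32, 39).

9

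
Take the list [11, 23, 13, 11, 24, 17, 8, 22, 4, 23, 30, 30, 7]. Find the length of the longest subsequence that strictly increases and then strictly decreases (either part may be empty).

inc[i] = longest strictly increasing subsequence ending at i; dec[i] = longest strictly decreasing subsequence starting at i:
i:      1  2  3  4  5  6  7  8  9 10 11 12 13
a[i]:  11 23 13 11 24 17  8 22  4 23 30 30  7
inc:    1  2  2  1  3  3  1  4  1  5  6  6  2
dec:    3  5  4  3  4  3  2  2  1  2  2  2  1
Best peak at i=11 (value 30): inc=6, dec=2, length 6+2−1 = 7.

7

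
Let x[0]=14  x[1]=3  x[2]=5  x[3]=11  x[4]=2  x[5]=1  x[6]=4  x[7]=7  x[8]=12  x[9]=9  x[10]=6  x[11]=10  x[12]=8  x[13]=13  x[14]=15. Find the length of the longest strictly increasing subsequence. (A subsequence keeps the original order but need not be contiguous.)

Track the smallest tail for each achievable length (strict):
14 → extends → [14]
3 → replaces 14 → [3]
5 → extends → [3, 5]
11 → extends → [3, 5, 11]
2 → replaces 3 → [2, 5, 11]
1 → replaces 2 → [1, 5, 11]
4 → replaces 5 → [1, 4, 11]
7 → replaces 11 → [1, 4, 7]
12 → extends → [1, 4, 7, 12]
9 → replaces 12 → [1, 4, 7, 9]
6 → replaces 7 → [1, 4, 6, 9]
10 → extends → [1, 4, 6, 9, 10]
8 → replaces 9 → [1, 4, 6, 8, 10]
13 → extends → [1, 4, 6, 8, 10, 13]
15 → extends → [1, 4, 6, 8, 10, 13, 15]
Seven tails, so the longest strictly increasing subsequence has length 7 (e.g. 3, 5, 7, 9, 10, 13, 15).

7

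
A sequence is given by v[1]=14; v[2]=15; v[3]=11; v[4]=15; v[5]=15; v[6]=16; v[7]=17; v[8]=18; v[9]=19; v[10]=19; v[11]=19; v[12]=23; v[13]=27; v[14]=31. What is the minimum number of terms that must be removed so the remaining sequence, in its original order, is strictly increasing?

Fewest deletions = n − (longest strictly increasing subsequence).
i:      1  2  3  4  5  6  7  8  9 10 11 12 13 14
v[i]:  14 15 11 15 15 16 17 18 19 19 19 23 27 31
dp:     1  2  1  2  2  3  4  5  6  6  6  7  8  9
max dp = 9, so deletions = 14 − 9 = 5.

5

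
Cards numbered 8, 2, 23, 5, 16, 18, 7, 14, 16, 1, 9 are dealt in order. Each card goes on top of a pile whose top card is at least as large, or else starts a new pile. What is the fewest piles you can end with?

Place each on the leftmost legal pile:
8 → new pile 1 (tops now [8])
2 → pile 1 (tops now [2])
23 → new pile 2 (tops now [2, 23])
5 → pile 2 (tops now [2, 5])
16 → new pile 3 (tops now [2, 5, 16])
18 → new pile 4 (tops now [2, 5, 16, 18])
7 → pile 3 (tops now [2, 5, 7, 18])
14 → pile 4 (tops now [2, 5, 7, 14])
16 → new pile 5 (tops now [2, 5, 7, 14, 16])
1 → pile 1 (tops now [1, 5, 7, 14, 16])
9 → pile 4 (tops now [1, 5, 7, 9, 16])
Five piles.

5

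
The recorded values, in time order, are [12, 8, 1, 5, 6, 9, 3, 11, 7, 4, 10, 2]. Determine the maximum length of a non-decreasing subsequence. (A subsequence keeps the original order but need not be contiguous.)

Track the smallest tail for each achievable length (allowing ties):
12 → extends → [12]
8 → replaces 12 → [8]
1 → replaces 8 → [1]
5 → extends → [1, 5]
6 → extends → [1, 5, 6]
9 → extends → [1, 5, 6, 9]
3 → replaces 5 → [1, 3, 6, 9]
11 → extends → [1, 3, 6, 9, 11]
7 → replaces 9 → [1, 3, 6, 7, 11]
4 → replaces 6 → [1, 3, 4, 7, 11]
10 → replaces 11 → [1, 3, 4, 7, 10]
2 → replaces 3 → [1, 2, 4, 7, 10]
Five tails, so the longest non-decreasing subsequence has length 5 (e.g. 1, 5, 6, 9, 11).

5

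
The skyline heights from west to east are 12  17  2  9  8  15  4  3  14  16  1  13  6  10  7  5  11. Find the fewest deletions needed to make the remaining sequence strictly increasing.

12

Fewest deletions = n − (longest strictly increasing subsequence).
i:      1  2  3  4  5  6  7  8  9 10 11 12 13 14 15 16 17
a[i]:  12 17  2  9  8 15  4  3 14 16  1 13  6 10  7  5 11
dp:     1  2  1  2  2  3  2  2  3  4  1  3  3  4  4  3  5
max dp = 5, so deletions = 17 − 5 = 12.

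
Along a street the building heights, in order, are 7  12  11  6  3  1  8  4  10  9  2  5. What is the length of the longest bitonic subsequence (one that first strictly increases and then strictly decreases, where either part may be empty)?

6

inc[i] = longest strictly increasing subsequence ending at i; dec[i] = longest strictly decreasing subsequence starting at i:
i:      1  2  3  4  5  6  7  8  9 10 11 12
a[i]:   7 12 11  6  3  1  8  4 10  9  2  5
inc:    1  2  2  1  1  1  2  2  3  3  2  3
dec:    4  5  4  3  2  1  3  2  3  2  1  1
Best peak at i=2 (value 12): inc=2, dec=5, length 2+5−1 = 6.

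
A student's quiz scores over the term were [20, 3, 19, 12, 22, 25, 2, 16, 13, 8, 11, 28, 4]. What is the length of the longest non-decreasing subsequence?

Track the smallest tail for each achievable length (allowing ties):
20 → extends → [20]
3 → replaces 20 → [3]
19 → extends → [3, 19]
12 → replaces 19 → [3, 12]
22 → extends → [3, 12, 22]
25 → extends → [3, 12, 22, 25]
2 → replaces 3 → [2, 12, 22, 25]
16 → replaces 22 → [2, 12, 16, 25]
13 → replaces 16 → [2, 12, 13, 25]
8 → replaces 12 → [2, 8, 13, 25]
11 → replaces 13 → [2, 8, 11, 25]
28 → extends → [2, 8, 11, 25, 28]
4 → replaces 8 → [2, 4, 11, 25, 28]
Five tails, so the longest non-decreasing subsequence has length 5 (e.g. 3, 19, 22, 25, 28).

5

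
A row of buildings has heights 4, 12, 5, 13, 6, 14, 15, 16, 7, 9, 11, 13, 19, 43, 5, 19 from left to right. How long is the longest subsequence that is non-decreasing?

Track the smallest tail for each achievable length (allowing ties):
4 → extends → [4]
12 → extends → [4, 12]
5 → replaces 12 → [4, 5]
13 → extends → [4, 5, 13]
6 → replaces 13 → [4, 5, 6]
14 → extends → [4, 5, 6, 14]
15 → extends → [4, 5, 6, 14, 15]
16 → extends → [4, 5, 6, 14, 15, 16]
7 → replaces 14 → [4, 5, 6, 7, 15, 16]
9 → replaces 15 → [4, 5, 6, 7, 9, 16]
11 → replaces 16 → [4, 5, 6, 7, 9, 11]
13 → extends → [4, 5, 6, 7, 9, 11, 13]
19 → extends → [4, 5, 6, 7, 9, 11, 13, 19]
43 → extends → [4, 5, 6, 7, 9, 11, 13, 19, 43]
5 → replaces 6 → [4, 5, 5, 7, 9, 11, 13, 19, 43]
19 → replaces 43 → [4, 5, 5, 7, 9, 11, 13, 19, 19]
Nine tails, so the longest non-decreasing subsequence has length 9 (e.g. 4, 5, 6, 7, 9, 11, 13, 19, 43).

9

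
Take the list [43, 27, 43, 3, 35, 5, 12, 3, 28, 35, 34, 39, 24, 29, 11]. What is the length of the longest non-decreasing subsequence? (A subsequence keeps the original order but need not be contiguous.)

6

Let dp[i] be the length of the longest such subsequence ending at index i:
i:      1  2  3  4  5  6  7  8  9 10 11 12 13 14 15
a[i]:  43 27 43  3 35  5 12  3 28 35 34 39 24 29 11
dp:     1  1  2  1  2  2  3  2  4  5  5  6  4  5  3
Maximum dp value is 6.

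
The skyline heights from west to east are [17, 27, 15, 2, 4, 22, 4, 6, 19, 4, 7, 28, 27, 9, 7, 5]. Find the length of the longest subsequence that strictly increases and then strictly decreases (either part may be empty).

9

inc[i] = longest strictly increasing subsequence ending at i; dec[i] = longest strictly decreasing subsequence starting at i:
i:      1  2  3  4  5  6  7  8  9 10 11 12 13 14 15 16
a[i]:  17 27 15  2  4 22  4  6 19  4  7 28 27  9  7  5
inc:    1  2  1  1  2  3  2  3  4  2  4  5  5  5  4  3
dec:    5  6  4  1  1  5  1  2  4  1  2  5  4  3  2  1
Best peak at i=12 (value 28): inc=5, dec=5, length 5+5−1 = 9.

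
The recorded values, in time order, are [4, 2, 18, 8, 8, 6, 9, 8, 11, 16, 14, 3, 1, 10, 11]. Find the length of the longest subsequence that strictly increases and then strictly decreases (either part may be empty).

8

inc[i] = longest strictly increasing subsequence ending at i; dec[i] = longest strictly decreasing subsequence starting at i:
i:      1  2  3  4  5  6  7  8  9 10 11 12 13 14 15
a[i]:   4  2 18  8  8  6  9  8 11 16 14  3  1 10 11
inc:    1  1  2  2  2  2  3  3  4  5  5  2  1  4  5
dec:    3  2  5  4  4  3  4  3  3  4  3  2  1  1  1
Best peak at i=10 (value 16): inc=5, dec=4, length 5+4−1 = 8.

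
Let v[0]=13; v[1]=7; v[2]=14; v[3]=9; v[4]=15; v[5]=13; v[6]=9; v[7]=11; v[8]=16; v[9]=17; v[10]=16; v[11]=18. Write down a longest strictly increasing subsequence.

Patience tails give the LIS length; then backtrack through the dp parents:
13 → extends → [13]
7 → replaces 13 → [7]
14 → extends → [7, 14]
9 → replaces 14 → [7, 9]
15 → extends → [7, 9, 15]
13 → replaces 15 → [7, 9, 13]
9 → already a tail → [7, 9, 13]
11 → replaces 13 → [7, 9, 11]
16 → extends → [7, 9, 11, 16]
17 → extends → [7, 9, 11, 16, 17]
16 → already a tail → [7, 9, 11, 16, 17]
18 → extends → [7, 9, 11, 16, 17, 18]
Length 6; one witness is 13, 14, 15, 16, 17, 18.

13, 14, 15, 16, 17, 18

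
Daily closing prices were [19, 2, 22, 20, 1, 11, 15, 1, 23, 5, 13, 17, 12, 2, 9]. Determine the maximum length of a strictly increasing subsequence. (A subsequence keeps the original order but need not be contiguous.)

4

Let dp[i] be the length of the longest such subsequence ending at index i:
i:      1  2  3  4  5  6  7  8  9 10 11 12 13 14 15
a[i]:  19  2 22 20  1 11 15  1 23  5 13 17 12  2  9
dp:     1  1  2  2  1  2  3  1  4  2  3  4  3  2  3
Maximum dp value is 4.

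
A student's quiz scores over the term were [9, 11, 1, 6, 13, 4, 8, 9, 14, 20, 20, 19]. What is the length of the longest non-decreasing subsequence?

7

Let dp[i] be the length of the longest such subsequence ending at index i:
i:      1  2  3  4  5  6  7  8  9 10 11 12
a[i]:   9 11  1  6 13  4  8  9 14 20 20 19
dp:     1  2  1  2  3  2  3  4  5  6  7  6
Maximum dp value is 7.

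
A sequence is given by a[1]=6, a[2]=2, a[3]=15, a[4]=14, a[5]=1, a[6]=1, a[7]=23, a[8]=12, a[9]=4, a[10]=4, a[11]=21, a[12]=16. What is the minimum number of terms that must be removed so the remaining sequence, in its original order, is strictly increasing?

9

Fewest deletions = n − (longest strictly increasing subsequence).
i:      1  2  3  4  5  6  7  8  9 10 11 12
a[i]:   6  2 15 14  1  1 23 12  4  4 21 16
dp:     1  1  2  2  1  1  3  2  2  2  3  3
max dp = 3, so deletions = 12 − 3 = 9.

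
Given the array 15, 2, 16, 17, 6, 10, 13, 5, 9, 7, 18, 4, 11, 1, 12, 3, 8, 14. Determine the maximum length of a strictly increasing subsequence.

6

Track the smallest tail for each achievable length (strict):
15 → extends → [15]
2 → replaces 15 → [2]
16 → extends → [2, 16]
17 → extends → [2, 16, 17]
6 → replaces 16 → [2, 6, 17]
10 → replaces 17 → [2, 6, 10]
13 → extends → [2, 6, 10, 13]
5 → replaces 6 → [2, 5, 10, 13]
9 → replaces 10 → [2, 5, 9, 13]
7 → replaces 9 → [2, 5, 7, 13]
18 → extends → [2, 5, 7, 13, 18]
4 → replaces 5 → [2, 4, 7, 13, 18]
11 → replaces 13 → [2, 4, 7, 11, 18]
1 → replaces 2 → [1, 4, 7, 11, 18]
12 → replaces 18 → [1, 4, 7, 11, 12]
3 → replaces 4 → [1, 3, 7, 11, 12]
8 → replaces 11 → [1, 3, 7, 8, 12]
14 → extends → [1, 3, 7, 8, 12, 14]
Six tails, so the longest strictly increasing subsequence has length 6 (e.g. 2, 6, 10, 11, 12, 14).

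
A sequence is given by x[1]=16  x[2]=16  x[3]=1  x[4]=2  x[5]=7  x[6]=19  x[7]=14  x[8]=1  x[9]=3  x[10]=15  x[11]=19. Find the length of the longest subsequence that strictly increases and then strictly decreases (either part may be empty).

6

inc[i] = longest strictly increasing subsequence ending at i; dec[i] = longest strictly decreasing subsequence starting at i:
i:      1  2  3  4  5  6  7  8  9 10 11
x[i]:  16 16  1  2  7 19 14  1  3 15 19
inc:    1  1  1  2  3  4  4  1  3  5  6
dec:    3  3  1  2  2  3  2  1  1  1  1
Best peak at i=6 (value 19): inc=4, dec=3, length 4+3−1 = 6.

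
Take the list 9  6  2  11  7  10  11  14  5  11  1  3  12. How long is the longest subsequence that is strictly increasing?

5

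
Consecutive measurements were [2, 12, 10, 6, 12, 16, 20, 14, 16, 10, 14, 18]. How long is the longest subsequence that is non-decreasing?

Let dp[i] be the length of the longest such subsequence ending at index i:
i:      1  2  3  4  5  6  7  8  9 10 11 12
a[i]:   2 12 10  6 12 16 20 14 16 10 14 18
dp:     1  2  2  2  3  4  5  4  5  3  5  6
Maximum dp value is 6.

6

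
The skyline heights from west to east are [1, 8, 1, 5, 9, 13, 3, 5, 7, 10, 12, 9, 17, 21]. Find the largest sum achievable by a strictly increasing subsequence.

Let S[i] be the best sum of a strictly increasing subsequence ending at i:
i:      1  2  3  4  5  6  7  8  9 10 11 12 13 14
a[i]:   1  8  1  5  9 13  3  5  7 10 12  9 17 21
S:      1  9  1  6 18 31  4  9 16 28 40 25 57 78
Maximum is 78 (e.g. 1 + 8 + 9 + 10 + 12 + 17 + 21).

78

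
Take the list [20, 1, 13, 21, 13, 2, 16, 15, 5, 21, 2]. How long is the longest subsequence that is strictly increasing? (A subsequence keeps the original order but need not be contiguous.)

Let dp[i] be the length of the longest such subsequence ending at index i:
i:      1  2  3  4  5  6  7  8  9 10 11
a[i]:  20  1 13 21 13  2 16 15  5 21  2
dp:     1  1  2  3  2  2  3  3  3  4  2
Maximum dp value is 4.

4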